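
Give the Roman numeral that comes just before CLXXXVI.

CLXXXVI = 186; previous is 185

CLXXXV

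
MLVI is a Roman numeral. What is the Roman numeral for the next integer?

MLVI = 1056, so the next integer is 1056 + 1 = 1057

MLVII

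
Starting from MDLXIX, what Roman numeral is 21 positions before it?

MDLXIX = 1569
1569 - 21 = 1548

MDXLVIII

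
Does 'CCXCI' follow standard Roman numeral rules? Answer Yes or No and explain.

'CCXCI': Check the rules: uses only the symbols I, V, X, L, C, D, M; no symbol is repeated more than three times in a row; V, L and D each appear at most once; the only place a smaller symbol precedes a larger one is the allowed subtractive pair XC, the symbol right after such a pair (if any) is smaller than the pair's first symbol, and otherwise the values never increase from left to right. Value: C (100) + C (100) + XC (90) + I (1) = 291. So it is a valid standard Roman numeral.

Yes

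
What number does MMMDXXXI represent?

MMMDXXXI: M=1000, M=1000, M=1000, D=500, X=10, X=10, X=10, I=1
1000 + 1000 + 1000 + 500 + 10 + 10 + 10 + 1 = 3531

3531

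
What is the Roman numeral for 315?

Convert 315 to Roman numerals:
  315 contains 3×100 (CCC)
  15 contains 1×10 (X)
  5 contains 1×5 (V)

CCCXV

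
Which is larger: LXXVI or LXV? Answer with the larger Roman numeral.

LXXVI = 76
LXV = 65
76 is larger

LXXVI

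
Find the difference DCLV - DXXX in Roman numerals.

DCLV = 655
DXXX = 530
655 - 530 = 125

CXXV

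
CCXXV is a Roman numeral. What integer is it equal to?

CCXXV: C=100, C=100, X=10, X=10, V=5
100 + 100 + 10 + 10 + 5 = 225

225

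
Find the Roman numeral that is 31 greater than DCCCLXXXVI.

DCCCLXXXVI = 886
886 + 31 = 917

CMXVII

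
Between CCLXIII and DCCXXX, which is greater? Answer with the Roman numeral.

CCLXIII = 263
DCCXXX = 730
730 is larger

DCCXXX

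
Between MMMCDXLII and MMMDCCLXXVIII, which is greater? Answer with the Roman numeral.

MMMCDXLII = 3442
MMMDCCLXXVIII = 3778
3778 is larger

MMMDCCLXXVIII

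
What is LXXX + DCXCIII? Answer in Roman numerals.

LXXX = 80
DCXCIII = 693
80 + 693 = 773

DCCLXXIII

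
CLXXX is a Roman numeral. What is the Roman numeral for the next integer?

CLXXX = 180; next is 181

CLXXXI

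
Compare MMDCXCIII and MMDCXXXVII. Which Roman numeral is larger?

MMDCXCIII = 2693
MMDCXXXVII = 2637
2693 is larger

MMDCXCIII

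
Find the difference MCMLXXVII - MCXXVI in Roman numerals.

MCMLXXVII = 1977
MCXXVI = 1126
1977 - 1126 = 851

DCCCLI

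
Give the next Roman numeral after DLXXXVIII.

DLXXXVIII = 588, so the next integer is 588 + 1 = 589

DLXXXIX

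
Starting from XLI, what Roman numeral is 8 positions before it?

XLI = 41
41 - 8 = 33

XXXIII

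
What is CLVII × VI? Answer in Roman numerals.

CLVII = 157
VI = 6
157 × 6 = 942

CMXLII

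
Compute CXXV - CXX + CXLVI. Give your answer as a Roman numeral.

CXXV = 125, CXX = 120, CXLVI = 146
125 - 120 = 5
5 + 146 = 151

CLI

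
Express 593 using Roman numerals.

Convert 593 to Roman numerals:
  593 contains 1×500 (D)
  93 contains 1×90 (XC)
  3 contains 3×1 (III)

DXCIII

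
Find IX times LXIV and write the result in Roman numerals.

IX = 9
LXIV = 64
9 × 64 = 576

DLXXVI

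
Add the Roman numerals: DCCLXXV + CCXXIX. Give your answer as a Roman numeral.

DCCLXXV = 775
CCXXIX = 229
775 + 229 = 1004

MIV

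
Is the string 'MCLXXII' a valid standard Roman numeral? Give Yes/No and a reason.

'MCLXXII': Check the rules: uses only the symbols I, V, X, L, C, D, M; no symbol is repeated more than three times in a row; V, L and D each appear at most once; no smaller symbol precedes a larger one (values never increase from left to right). Value: M (1000) + C (100) + L (50) + X (10) + X (10) + I (1) + I (1) = 1172. So it is a valid standard Roman numeral.

Yes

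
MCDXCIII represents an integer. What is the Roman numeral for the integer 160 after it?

MCDXCIII = 1493
1493 + 160 = 1653

MDCLIII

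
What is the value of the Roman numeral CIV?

CIV: C=100, IV=4
100 + 4 = 104

104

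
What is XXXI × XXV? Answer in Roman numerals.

XXXI = 31
XXV = 25
31 × 25 = 775

DCCLXXV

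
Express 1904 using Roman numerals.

Convert 1904 to Roman numerals:
  1904 contains 1×1000 (M)
  904 contains 1×900 (CM)
  4 contains 1×4 (IV)

MCMIV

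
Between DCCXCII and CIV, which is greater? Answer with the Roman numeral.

DCCXCII = 792
CIV = 104
792 is larger

DCCXCII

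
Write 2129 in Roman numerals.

Convert 2129 to Roman numerals:
  2129 contains 2×1000 (MM)
  129 contains 1×100 (C)
  29 contains 2×10 (XX)
  9 contains 1×9 (IX)

MMCXXIX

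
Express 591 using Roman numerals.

Convert 591 to Roman numerals:
  591 contains 1×500 (D)
  91 contains 1×90 (XC)
  1 contains 1×1 (I)

DXCI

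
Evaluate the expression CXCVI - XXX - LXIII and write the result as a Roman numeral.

CXCVI = 196, XXX = 30, LXIII = 63
196 - 30 = 166
166 - 63 = 103

CIII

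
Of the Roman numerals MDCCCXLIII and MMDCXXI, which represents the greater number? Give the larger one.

MDCCCXLIII = 1843
MMDCXXI = 2621
2621 is larger

MMDCXXI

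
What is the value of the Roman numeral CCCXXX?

CCCXXX: C=100, C=100, C=100, X=10, X=10, X=10
100 + 100 + 100 + 10 + 10 + 10 = 330

330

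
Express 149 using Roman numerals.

Convert 149 to Roman numerals:
  149 contains 1×100 (C)
  49 contains 1×40 (XL)
  9 contains 1×9 (IX)

CXLIX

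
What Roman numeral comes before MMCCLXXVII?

MMCCLXXVII = 2277; previous is 2276

MMCCLXXVI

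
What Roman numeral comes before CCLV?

CCLV = 255, so the previous integer is 255 - 1 = 254

CCLIV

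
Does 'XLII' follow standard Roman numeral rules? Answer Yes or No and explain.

'XLII': Check the rules: uses only the symbols I, V, X, L, C, D, M; no symbol is repeated more than three times in a row; V, L and D each appear at most once; the only place a smaller symbol precedes a larger one is the allowed subtractive pair XL, the symbol right after such a pair (if any) is smaller than the pair's first symbol, and otherwise the values never increase from left to right. Value: XL (40) + I (1) + I (1) = 42. So it is a valid standard Roman numeral.

Yes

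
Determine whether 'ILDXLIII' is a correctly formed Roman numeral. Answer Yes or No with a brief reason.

'ILDXLIII': L should not appear more than once

No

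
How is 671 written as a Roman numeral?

Convert 671 to Roman numerals:
  671 contains 1×500 (D)
  171 contains 1×100 (C)
  71 contains 1×50 (L)
  21 contains 2×10 (XX)
  1 contains 1×1 (I)

DCLXXI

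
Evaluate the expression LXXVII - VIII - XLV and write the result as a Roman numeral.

LXXVII = 77, VIII = 8, XLV = 45
77 - 8 = 69
69 - 45 = 24

XXIV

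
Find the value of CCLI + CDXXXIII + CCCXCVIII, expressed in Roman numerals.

CCLI = 251, CDXXXIII = 433, CCCXCVIII = 398
251 + 433 = 684
684 + 398 = 1082

MLXXXII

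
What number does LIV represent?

LIV: L=50, IV=4
50 + 4 = 54

54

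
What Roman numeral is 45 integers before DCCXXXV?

DCCXXXV = 735
735 - 45 = 690

DCXC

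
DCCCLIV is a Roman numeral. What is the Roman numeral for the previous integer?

DCCCLIV = 854; previous is 853

DCCCLIII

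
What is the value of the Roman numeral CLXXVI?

CLXXVI: C=100, L=50, X=10, X=10, V=5, I=1
100 + 50 + 10 + 10 + 5 + 1 = 176

176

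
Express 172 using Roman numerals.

Convert 172 to Roman numerals:
  172 contains 1×100 (C)
  72 contains 1×50 (L)
  22 contains 2×10 (XX)
  2 contains 2×1 (II)

CLXXII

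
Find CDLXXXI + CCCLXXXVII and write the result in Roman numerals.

CDLXXXI = 481
CCCLXXXVII = 387
481 + 387 = 868

DCCCLXVIII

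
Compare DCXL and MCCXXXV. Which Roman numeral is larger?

DCXL = 640
MCCXXXV = 1235
1235 is larger

MCCXXXV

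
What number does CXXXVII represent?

CXXXVII: C=100, X=10, X=10, X=10, V=5, I=1, I=1
100 + 10 + 10 + 10 + 5 + 1 + 1 = 137

137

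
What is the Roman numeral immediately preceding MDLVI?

MDLVI = 1556, so the previous integer is 1556 - 1 = 1555

MDLV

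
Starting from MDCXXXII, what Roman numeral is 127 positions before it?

MDCXXXII = 1632
1632 - 127 = 1505

MDV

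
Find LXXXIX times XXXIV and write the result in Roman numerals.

LXXXIX = 89
XXXIV = 34
89 × 34 = 3026

MMMXXVI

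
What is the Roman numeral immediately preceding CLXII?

CLXII = 162, so the previous integer is 162 - 1 = 161

CLXI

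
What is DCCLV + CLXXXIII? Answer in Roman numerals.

DCCLV = 755
CLXXXIII = 183
755 + 183 = 938

CMXXXVIII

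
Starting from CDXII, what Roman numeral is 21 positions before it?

CDXII = 412
412 - 21 = 391

CCCXCI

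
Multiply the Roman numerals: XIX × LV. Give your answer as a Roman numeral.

XIX = 19
LV = 55
19 × 55 = 1045

MXLV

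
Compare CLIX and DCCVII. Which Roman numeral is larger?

CLIX = 159
DCCVII = 707
707 is larger

DCCVII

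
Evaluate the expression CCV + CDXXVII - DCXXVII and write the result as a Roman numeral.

CCV = 205, CDXXVII = 427, DCXXVII = 627
205 + 427 = 632
632 - 627 = 5

V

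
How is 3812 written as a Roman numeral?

Convert 3812 to Roman numerals:
  3812 contains 3×1000 (MMM)
  812 contains 1×500 (D)
  312 contains 3×100 (CCC)
  12 contains 1×10 (X)
  2 contains 2×1 (II)

MMMDCCCXII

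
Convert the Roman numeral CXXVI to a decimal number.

CXXVI: C=100, X=10, X=10, V=5, I=1
100 + 10 + 10 + 5 + 1 = 126

126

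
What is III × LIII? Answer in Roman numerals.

III = 3
LIII = 53
3 × 53 = 159

CLIX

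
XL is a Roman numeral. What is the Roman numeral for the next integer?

XL = 40; next is 41

XLI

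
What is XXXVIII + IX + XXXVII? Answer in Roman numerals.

XXXVIII = 38, IX = 9, XXXVII = 37
38 + 9 = 47
47 + 37 = 84

LXXXIV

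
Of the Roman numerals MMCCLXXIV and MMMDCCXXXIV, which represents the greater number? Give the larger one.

MMCCLXXIV = 2274
MMMDCCXXXIV = 3734
3734 is larger

MMMDCCXXXIV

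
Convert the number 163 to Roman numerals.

Convert 163 to Roman numerals:
  163 contains 1×100 (C)
  63 contains 1×50 (L)
  13 contains 1×10 (X)
  3 contains 3×1 (III)

CLXIII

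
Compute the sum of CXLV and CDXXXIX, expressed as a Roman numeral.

CXLV = 145
CDXXXIX = 439
145 + 439 = 584

DLXXXIV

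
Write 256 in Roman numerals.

Convert 256 to Roman numerals:
  256 contains 2×100 (CC)
  56 contains 1×50 (L)
  6 contains 1×5 (V)
  1 contains 1×1 (I)

CCLVI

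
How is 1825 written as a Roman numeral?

Convert 1825 to Roman numerals:
  1825 contains 1×1000 (M)
  825 contains 1×500 (D)
  325 contains 3×100 (CCC)
  25 contains 2×10 (XX)
  5 contains 1×5 (V)

MDCCCXXV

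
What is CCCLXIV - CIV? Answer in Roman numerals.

CCCLXIV = 364
CIV = 104
364 - 104 = 260

CCLX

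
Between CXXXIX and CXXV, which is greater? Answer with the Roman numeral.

CXXXIX = 139
CXXV = 125
139 is larger

CXXXIX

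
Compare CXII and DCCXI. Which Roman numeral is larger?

CXII = 112
DCCXI = 711
711 is larger

DCCXI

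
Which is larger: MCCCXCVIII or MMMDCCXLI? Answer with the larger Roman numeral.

MCCCXCVIII = 1398
MMMDCCXLI = 3741
3741 is larger

MMMDCCXLI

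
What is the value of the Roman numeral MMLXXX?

MMLXXX: M=1000, M=1000, L=50, X=10, X=10, X=10
1000 + 1000 + 50 + 10 + 10 + 10 = 2080

2080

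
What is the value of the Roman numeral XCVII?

XCVII: XC=90, V=5, I=1, I=1
90 + 5 + 1 + 1 = 97

97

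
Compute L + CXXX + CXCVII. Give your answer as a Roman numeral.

L = 50, CXXX = 130, CXCVII = 197
50 + 130 = 180
180 + 197 = 377

CCCLXXVII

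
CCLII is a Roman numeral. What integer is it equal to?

CCLII: C=100, C=100, L=50, I=1, I=1
100 + 100 + 50 + 1 + 1 = 252

252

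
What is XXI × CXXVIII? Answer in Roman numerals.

XXI = 21
CXXVIII = 128
21 × 128 = 2688

MMDCLXXXVIII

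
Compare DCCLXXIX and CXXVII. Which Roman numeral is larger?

DCCLXXIX = 779
CXXVII = 127
779 is larger

DCCLXXIX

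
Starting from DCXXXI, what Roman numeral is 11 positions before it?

DCXXXI = 631
631 - 11 = 620

DCXX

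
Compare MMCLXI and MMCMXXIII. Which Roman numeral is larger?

MMCLXI = 2161
MMCMXXIII = 2923
2923 is larger

MMCMXXIII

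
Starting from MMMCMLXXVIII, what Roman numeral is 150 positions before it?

MMMCMLXXVIII = 3978
3978 - 150 = 3828

MMMDCCCXXVIII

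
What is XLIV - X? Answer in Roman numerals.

XLIV = 44
X = 10
44 - 10 = 34

XXXIV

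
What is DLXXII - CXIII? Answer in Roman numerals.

DLXXII = 572
CXIII = 113
572 - 113 = 459

CDLIX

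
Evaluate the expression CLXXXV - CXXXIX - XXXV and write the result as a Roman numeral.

CLXXXV = 185, CXXXIX = 139, XXXV = 35
185 - 139 = 46
46 - 35 = 11

XI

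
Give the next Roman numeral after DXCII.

DXCII = 592; next is 593

DXCIII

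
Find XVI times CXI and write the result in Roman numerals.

XVI = 16
CXI = 111
16 × 111 = 1776

MDCCLXXVI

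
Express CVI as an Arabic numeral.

CVI: C=100, V=5, I=1
100 + 5 + 1 = 106

106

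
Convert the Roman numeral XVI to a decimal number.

XVI: X=10, V=5, I=1
10 + 5 + 1 = 16

16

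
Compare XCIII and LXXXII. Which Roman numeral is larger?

XCIII = 93
LXXXII = 82
93 is larger

XCIII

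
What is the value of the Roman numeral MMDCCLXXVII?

MMDCCLXXVII: M=1000, M=1000, D=500, C=100, C=100, L=50, X=10, X=10, V=5, I=1, I=1
1000 + 1000 + 500 + 100 + 100 + 50 + 10 + 10 + 5 + 1 + 1 = 2777

2777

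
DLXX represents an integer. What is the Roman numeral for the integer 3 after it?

DLXX = 570
570 + 3 = 573

DLXXIII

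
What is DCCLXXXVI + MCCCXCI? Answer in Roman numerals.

DCCLXXXVI = 786
MCCCXCI = 1391
786 + 1391 = 2177

MMCLXXVII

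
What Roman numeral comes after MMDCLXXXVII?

MMDCLXXXVII = 2687; next is 2688

MMDCLXXXVIII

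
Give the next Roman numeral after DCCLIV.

DCCLIV = 754, so the next integer is 754 + 1 = 755

DCCLV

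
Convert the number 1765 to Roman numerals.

Convert 1765 to Roman numerals:
  1765 contains 1×1000 (M)
  765 contains 1×500 (D)
  265 contains 2×100 (CC)
  65 contains 1×50 (L)
  15 contains 1×10 (X)
  5 contains 1×5 (V)

MDCCLXV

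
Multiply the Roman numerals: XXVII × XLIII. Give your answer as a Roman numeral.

XXVII = 27
XLIII = 43
27 × 43 = 1161

MCLXI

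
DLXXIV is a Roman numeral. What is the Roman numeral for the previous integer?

DLXXIV = 574, so the previous integer is 574 - 1 = 573

DLXXIII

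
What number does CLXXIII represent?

CLXXIII: C=100, L=50, X=10, X=10, I=1, I=1, I=1
100 + 50 + 10 + 10 + 1 + 1 + 1 = 173

173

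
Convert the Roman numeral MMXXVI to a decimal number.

MMXXVI: M=1000, M=1000, X=10, X=10, V=5, I=1
1000 + 1000 + 10 + 10 + 5 + 1 = 2026

2026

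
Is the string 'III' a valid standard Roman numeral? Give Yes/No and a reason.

'III': Check the rules: uses only the symbols I, V, X, L, C, D, M; no symbol is repeated more than three times in a row; V, L and D each appear at most once; no smaller symbol precedes a larger one (values never increase from left to right). Value: I (1) + I (1) + I (1) = 3. So it is a valid standard Roman numeral.

Yes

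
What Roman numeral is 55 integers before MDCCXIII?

MDCCXIII = 1713
1713 - 55 = 1658

MDCLVIII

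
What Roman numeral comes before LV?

LV = 55; previous is 54

LIV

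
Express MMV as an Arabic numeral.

MMV: M=1000, M=1000, V=5
1000 + 1000 + 5 = 2005

2005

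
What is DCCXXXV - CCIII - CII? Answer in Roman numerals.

DCCXXXV = 735, CCIII = 203, CII = 102
735 - 203 = 532
532 - 102 = 430

CDXXX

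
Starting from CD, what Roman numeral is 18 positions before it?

CD = 400
400 - 18 = 382

CCCLXXXII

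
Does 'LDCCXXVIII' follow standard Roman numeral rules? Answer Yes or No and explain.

'LDCCXXVIII': Invalid subtractive combination: LD

No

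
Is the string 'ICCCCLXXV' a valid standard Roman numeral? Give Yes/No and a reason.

'ICCCCLXXV': More than 3 consecutive C's

No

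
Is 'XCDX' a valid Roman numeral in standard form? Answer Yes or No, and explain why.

'XCDX': X (position 1) comes before the larger symbol D (position 3) without being directly in front of it as a subtractive pair; apart from IV, IX, XL, XC, CD and CM, symbols must go from largest to smallest

No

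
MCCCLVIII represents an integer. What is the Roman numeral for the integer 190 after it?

MCCCLVIII = 1358
1358 + 190 = 1548

MDXLVIII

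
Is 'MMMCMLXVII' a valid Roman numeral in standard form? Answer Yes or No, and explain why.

'MMMCMLXVII': Check the rules: uses only the symbols I, V, X, L, C, D, M; no symbol is repeated more than three times in a row; V, L and D each appear at most once; the only place a smaller symbol precedes a larger one is the allowed subtractive pair CM, the symbol right after such a pair (if any) is smaller than the pair's first symbol, and otherwise the values never increase from left to right. Value: M (1000) + M (1000) + M (1000) + CM (900) + L (50) + X (10) + V (5) + I (1) + I (1) = 3967. So it is a valid standard Roman numeral.

Yes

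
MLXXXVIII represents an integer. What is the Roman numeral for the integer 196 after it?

MLXXXVIII = 1088
1088 + 196 = 1284

MCCLXXXIV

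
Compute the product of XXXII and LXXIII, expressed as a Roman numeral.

XXXII = 32
LXXIII = 73
32 × 73 = 2336

MMCCCXXXVI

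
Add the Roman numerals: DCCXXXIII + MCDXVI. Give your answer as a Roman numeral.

DCCXXXIII = 733
MCDXVI = 1416
733 + 1416 = 2149

MMCXLIX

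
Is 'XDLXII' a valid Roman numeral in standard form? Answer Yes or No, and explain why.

'XDLXII': Invalid subtractive combination: XD

No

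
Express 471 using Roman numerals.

Convert 471 to Roman numerals:
  471 contains 1×400 (CD)
  71 contains 1×50 (L)
  21 contains 2×10 (XX)
  1 contains 1×1 (I)

CDLXXI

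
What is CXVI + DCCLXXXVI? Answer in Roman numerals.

CXVI = 116
DCCLXXXVI = 786
116 + 786 = 902

CMII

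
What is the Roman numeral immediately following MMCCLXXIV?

MMCCLXXIV = 2274, so the next integer is 2274 + 1 = 2275

MMCCLXXV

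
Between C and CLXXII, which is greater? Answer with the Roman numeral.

C = 100
CLXXII = 172
172 is larger

CLXXII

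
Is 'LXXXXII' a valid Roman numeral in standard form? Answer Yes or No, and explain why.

'LXXXXII': More than 3 consecutive X's

No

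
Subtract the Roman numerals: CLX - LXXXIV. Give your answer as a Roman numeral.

CLX = 160
LXXXIV = 84
160 - 84 = 76

LXXVI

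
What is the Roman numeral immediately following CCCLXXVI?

CCCLXXVI = 376; next is 377

CCCLXXVII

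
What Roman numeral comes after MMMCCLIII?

MMMCCLIII = 3253, so the next integer is 3253 + 1 = 3254

MMMCCLIV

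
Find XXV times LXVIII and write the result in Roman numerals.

XXV = 25
LXVIII = 68
25 × 68 = 1700

MDCC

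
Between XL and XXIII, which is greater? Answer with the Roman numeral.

XL = 40
XXIII = 23
40 is larger

XL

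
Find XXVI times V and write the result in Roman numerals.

XXVI = 26
V = 5
26 × 5 = 130

CXXX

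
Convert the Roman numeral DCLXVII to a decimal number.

DCLXVII: D=500, C=100, L=50, X=10, V=5, I=1, I=1
500 + 100 + 50 + 10 + 5 + 1 + 1 = 667

667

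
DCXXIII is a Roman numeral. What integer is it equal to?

DCXXIII: D=500, C=100, X=10, X=10, I=1, I=1, I=1
500 + 100 + 10 + 10 + 1 + 1 + 1 = 623

623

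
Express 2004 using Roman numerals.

Convert 2004 to Roman numerals:
  2004 contains 2×1000 (MM)
  4 contains 1×4 (IV)

MMIV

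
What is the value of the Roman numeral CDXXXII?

CDXXXII: CD=400, X=10, X=10, X=10, I=1, I=1
400 + 10 + 10 + 10 + 1 + 1 = 432

432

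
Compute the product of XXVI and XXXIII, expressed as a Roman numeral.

XXVI = 26
XXXIII = 33
26 × 33 = 858

DCCCLVIII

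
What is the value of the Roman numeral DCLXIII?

DCLXIII: D=500, C=100, L=50, X=10, I=1, I=1, I=1
500 + 100 + 50 + 10 + 1 + 1 + 1 = 663

663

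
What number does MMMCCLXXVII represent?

MMMCCLXXVII: M=1000, M=1000, M=1000, C=100, C=100, L=50, X=10, X=10, V=5, I=1, I=1
1000 + 1000 + 1000 + 100 + 100 + 50 + 10 + 10 + 5 + 1 + 1 = 3277

3277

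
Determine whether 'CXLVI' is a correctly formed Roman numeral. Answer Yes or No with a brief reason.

'CXLVI': Check the rules: uses only the symbols I, V, X, L, C, D, M; no symbol is repeated more than three times in a row; V, L and D each appear at most once; the only place a smaller symbol precedes a larger one is the allowed subtractive pair XL, the symbol right after such a pair (if any) is smaller than the pair's first symbol, and otherwise the values never increase from left to right. Value: C (100) + XL (40) + V (5) + I (1) = 146. So it is a valid standard Roman numeral.

Yes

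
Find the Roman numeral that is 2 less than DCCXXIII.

DCCXXIII = 723
723 - 2 = 721

DCCXXI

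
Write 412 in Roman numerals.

Convert 412 to Roman numerals:
  412 contains 1×400 (CD)
  12 contains 1×10 (X)
  2 contains 2×1 (II)

CDXII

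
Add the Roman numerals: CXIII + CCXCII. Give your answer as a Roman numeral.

CXIII = 113
CCXCII = 292
113 + 292 = 405

CDV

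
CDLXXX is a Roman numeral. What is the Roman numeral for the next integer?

CDLXXX = 480; next is 481

CDLXXXI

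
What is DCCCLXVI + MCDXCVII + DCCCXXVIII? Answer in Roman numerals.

DCCCLXVI = 866, MCDXCVII = 1497, DCCCXXVIII = 828
866 + 1497 = 2363
2363 + 828 = 3191

MMMCXCI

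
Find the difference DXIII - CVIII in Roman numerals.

DXIII = 513
CVIII = 108
513 - 108 = 405

CDV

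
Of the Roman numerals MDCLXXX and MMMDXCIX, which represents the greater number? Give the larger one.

MDCLXXX = 1680
MMMDXCIX = 3599
3599 is larger

MMMDXCIX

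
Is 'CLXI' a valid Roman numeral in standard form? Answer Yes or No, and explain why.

'CLXI': Check the rules: uses only the symbols I, V, X, L, C, D, M; no symbol is repeated more than three times in a row; V, L and D each appear at most once; no smaller symbol precedes a larger one (values never increase from left to right). Value: C (100) + L (50) + X (10) + I (1) = 161. So it is a valid standard Roman numeral.

Yes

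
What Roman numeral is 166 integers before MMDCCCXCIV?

MMDCCCXCIV = 2894
2894 - 166 = 2728

MMDCCXXVIII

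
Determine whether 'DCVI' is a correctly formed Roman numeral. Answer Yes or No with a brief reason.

'DCVI': Check the rules: uses only the symbols I, V, X, L, C, D, M; no symbol is repeated more than three times in a row; V, L and D each appear at most once; no smaller symbol precedes a larger one (values never increase from left to right). Value: D (500) + C (100) + V (5) + I (1) = 606. So it is a valid standard Roman numeral.

Yes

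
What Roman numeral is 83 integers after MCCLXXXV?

MCCLXXXV = 1285
1285 + 83 = 1368

MCCCLXVIII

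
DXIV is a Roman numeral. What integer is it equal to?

DXIV: D=500, X=10, IV=4
500 + 10 + 4 = 514

514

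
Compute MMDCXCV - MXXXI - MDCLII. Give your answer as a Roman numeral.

MMDCXCV = 2695, MXXXI = 1031, MDCLII = 1652
2695 - 1031 = 1664
1664 - 1652 = 12

XII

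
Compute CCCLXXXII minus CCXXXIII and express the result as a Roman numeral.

CCCLXXXII = 382
CCXXXIII = 233
382 - 233 = 149

CXLIX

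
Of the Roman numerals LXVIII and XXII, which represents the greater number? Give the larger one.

LXVIII = 68
XXII = 22
68 is larger

LXVIII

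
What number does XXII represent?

XXII: X=10, X=10, I=1, I=1
10 + 10 + 1 + 1 = 22

22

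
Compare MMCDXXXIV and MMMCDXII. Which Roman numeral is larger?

MMCDXXXIV = 2434
MMMCDXII = 3412
3412 is larger

MMMCDXII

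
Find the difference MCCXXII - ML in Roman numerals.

MCCXXII = 1222
ML = 1050
1222 - 1050 = 172

CLXXII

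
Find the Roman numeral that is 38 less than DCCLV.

DCCLV = 755
755 - 38 = 717

DCCXVII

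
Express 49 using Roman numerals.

Convert 49 to Roman numerals:
  49 contains 1×40 (XL)
  9 contains 1×9 (IX)

XLIX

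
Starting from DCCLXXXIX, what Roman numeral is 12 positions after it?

DCCLXXXIX = 789
789 + 12 = 801

DCCCI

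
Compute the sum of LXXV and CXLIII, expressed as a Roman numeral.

LXXV = 75
CXLIII = 143
75 + 143 = 218

CCXVIII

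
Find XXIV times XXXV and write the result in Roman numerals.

XXIV = 24
XXXV = 35
24 × 35 = 840

DCCCXL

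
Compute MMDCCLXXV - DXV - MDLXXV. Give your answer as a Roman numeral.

MMDCCLXXV = 2775, DXV = 515, MDLXXV = 1575
2775 - 515 = 2260
2260 - 1575 = 685

DCLXXXV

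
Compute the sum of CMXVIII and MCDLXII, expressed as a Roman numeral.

CMXVIII = 918
MCDLXII = 1462
918 + 1462 = 2380

MMCCCLXXX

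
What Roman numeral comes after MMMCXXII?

MMMCXXII = 3122; next is 3123

MMMCXXIII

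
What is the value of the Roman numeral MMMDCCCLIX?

MMMDCCCLIX: M=1000, M=1000, M=1000, D=500, C=100, C=100, C=100, L=50, IX=9
1000 + 1000 + 1000 + 500 + 100 + 100 + 100 + 50 + 9 = 3859

3859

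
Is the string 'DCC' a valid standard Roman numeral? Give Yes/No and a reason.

'DCC': Check the rules: uses only the symbols I, V, X, L, C, D, M; no symbol is repeated more than three times in a row; V, L and D each appear at most once; no smaller symbol precedes a larger one (values never increase from left to right). Value: D (500) + C (100) + C (100) = 700. So it is a valid standard Roman numeral.

Yes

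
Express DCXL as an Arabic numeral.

DCXL: D=500, C=100, XL=40
500 + 100 + 40 = 640

640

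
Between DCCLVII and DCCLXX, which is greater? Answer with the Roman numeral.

DCCLVII = 757
DCCLXX = 770
770 is larger

DCCLXX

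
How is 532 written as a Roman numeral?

Convert 532 to Roman numerals:
  532 contains 1×500 (D)
  32 contains 3×10 (XXX)
  2 contains 2×1 (II)

DXXXII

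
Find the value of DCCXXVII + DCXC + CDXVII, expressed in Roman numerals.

DCCXXVII = 727, DCXC = 690, CDXVII = 417
727 + 690 = 1417
1417 + 417 = 1834

MDCCCXXXIV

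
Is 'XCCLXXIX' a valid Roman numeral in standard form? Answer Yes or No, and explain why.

'XCCLXXIX': X (position 1) comes before the larger symbol C (position 3) without being directly in front of it as a subtractive pair; apart from IV, IX, XL, XC, CD and CM, symbols must go from largest to smallest

No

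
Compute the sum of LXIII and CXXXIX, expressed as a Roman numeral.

LXIII = 63
CXXXIX = 139
63 + 139 = 202

CCII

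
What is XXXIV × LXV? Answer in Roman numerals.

XXXIV = 34
LXV = 65
34 × 65 = 2210

MMCCX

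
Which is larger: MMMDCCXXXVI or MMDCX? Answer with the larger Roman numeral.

MMMDCCXXXVI = 3736
MMDCX = 2610
3736 is larger

MMMDCCXXXVI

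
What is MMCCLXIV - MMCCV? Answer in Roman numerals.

MMCCLXIV = 2264
MMCCV = 2205
2264 - 2205 = 59

LIX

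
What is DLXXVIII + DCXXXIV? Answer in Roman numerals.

DLXXVIII = 578
DCXXXIV = 634
578 + 634 = 1212

MCCXII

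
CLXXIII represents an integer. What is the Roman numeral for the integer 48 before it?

CLXXIII = 173
173 - 48 = 125

CXXV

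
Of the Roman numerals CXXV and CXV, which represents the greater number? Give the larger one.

CXXV = 125
CXV = 115
125 is larger

CXXV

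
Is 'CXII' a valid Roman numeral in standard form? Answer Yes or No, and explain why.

'CXII': Check the rules: uses only the symbols I, V, X, L, C, D, M; no symbol is repeated more than three times in a row; V, L and D each appear at most once; no smaller symbol precedes a larger one (values never increase from left to right). Value: C (100) + X (10) + I (1) + I (1) = 112. So it is a valid standard Roman numeral.

Yes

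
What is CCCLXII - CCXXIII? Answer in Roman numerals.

CCCLXII = 362
CCXXIII = 223
362 - 223 = 139

CXXXIX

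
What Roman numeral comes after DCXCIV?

DCXCIV = 694, so the next integer is 694 + 1 = 695

DCXCV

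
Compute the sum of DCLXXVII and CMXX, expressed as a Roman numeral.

DCLXXVII = 677
CMXX = 920
677 + 920 = 1597

MDXCVII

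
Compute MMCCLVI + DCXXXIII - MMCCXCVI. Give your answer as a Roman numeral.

MMCCLVI = 2256, DCXXXIII = 633, MMCCXCVI = 2296
2256 + 633 = 2889
2889 - 2296 = 593

DXCIII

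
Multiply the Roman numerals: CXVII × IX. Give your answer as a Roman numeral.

CXVII = 117
IX = 9
117 × 9 = 1053

MLIII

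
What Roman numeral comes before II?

II = 2; previous is 1

I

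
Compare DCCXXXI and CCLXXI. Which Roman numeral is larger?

DCCXXXI = 731
CCLXXI = 271
731 is larger

DCCXXXI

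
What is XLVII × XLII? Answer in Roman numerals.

XLVII = 47
XLII = 42
47 × 42 = 1974

MCMLXXIV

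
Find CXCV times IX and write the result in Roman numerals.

CXCV = 195
IX = 9
195 × 9 = 1755

MDCCLV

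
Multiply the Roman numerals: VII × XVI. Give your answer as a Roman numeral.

VII = 7
XVI = 16
7 × 16 = 112

CXII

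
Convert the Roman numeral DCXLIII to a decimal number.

DCXLIII: D=500, C=100, XL=40, I=1, I=1, I=1
500 + 100 + 40 + 1 + 1 + 1 = 643

643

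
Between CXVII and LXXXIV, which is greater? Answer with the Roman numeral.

CXVII = 117
LXXXIV = 84
117 is larger

CXVII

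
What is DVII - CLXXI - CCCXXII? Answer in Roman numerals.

DVII = 507, CLXXI = 171, CCCXXII = 322
507 - 171 = 336
336 - 322 = 14

XIV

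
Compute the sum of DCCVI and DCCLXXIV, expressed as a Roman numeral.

DCCVI = 706
DCCLXXIV = 774
706 + 774 = 1480

MCDLXXX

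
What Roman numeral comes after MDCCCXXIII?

MDCCCXXIII = 1823; next is 1824

MDCCCXXIV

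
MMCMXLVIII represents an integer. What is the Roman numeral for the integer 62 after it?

MMCMXLVIII = 2948
2948 + 62 = 3010

MMMX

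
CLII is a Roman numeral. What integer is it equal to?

CLII: C=100, L=50, I=1, I=1
100 + 50 + 1 + 1 = 152

152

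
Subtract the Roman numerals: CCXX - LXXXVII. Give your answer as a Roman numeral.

CCXX = 220
LXXXVII = 87
220 - 87 = 133

CXXXIII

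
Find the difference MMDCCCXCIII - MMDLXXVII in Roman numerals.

MMDCCCXCIII = 2893
MMDLXXVII = 2577
2893 - 2577 = 316

CCCXVI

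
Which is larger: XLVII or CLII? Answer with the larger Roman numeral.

XLVII = 47
CLII = 152
152 is larger

CLII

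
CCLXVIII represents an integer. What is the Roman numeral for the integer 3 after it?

CCLXVIII = 268
268 + 3 = 271

CCLXXI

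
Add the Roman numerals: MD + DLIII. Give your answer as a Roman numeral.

MD = 1500
DLIII = 553
1500 + 553 = 2053

MMLIII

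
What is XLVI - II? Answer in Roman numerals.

XLVI = 46
II = 2
46 - 2 = 44

XLIV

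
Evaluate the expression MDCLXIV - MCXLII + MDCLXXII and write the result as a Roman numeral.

MDCLXIV = 1664, MCXLII = 1142, MDCLXXII = 1672
1664 - 1142 = 522
522 + 1672 = 2194

MMCXCIV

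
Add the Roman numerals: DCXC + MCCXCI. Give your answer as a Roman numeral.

DCXC = 690
MCCXCI = 1291
690 + 1291 = 1981

MCMLXXXI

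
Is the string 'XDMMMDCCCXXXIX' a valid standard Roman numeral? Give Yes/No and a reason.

'XDMMMDCCCXXXIX': D should not appear more than once

No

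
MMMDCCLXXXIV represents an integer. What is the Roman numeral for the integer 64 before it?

MMMDCCLXXXIV = 3784
3784 - 64 = 3720

MMMDCCXX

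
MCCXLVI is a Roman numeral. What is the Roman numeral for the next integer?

MCCXLVI = 1246; next is 1247

MCCXLVII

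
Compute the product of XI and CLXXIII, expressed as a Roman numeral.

XI = 11
CLXXIII = 173
11 × 173 = 1903

MCMIII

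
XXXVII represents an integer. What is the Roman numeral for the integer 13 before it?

XXXVII = 37
37 - 13 = 24

XXIV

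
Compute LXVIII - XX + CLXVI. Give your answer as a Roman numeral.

LXVIII = 68, XX = 20, CLXVI = 166
68 - 20 = 48
48 + 166 = 214

CCXIV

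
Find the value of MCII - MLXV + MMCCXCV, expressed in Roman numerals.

MCII = 1102, MLXV = 1065, MMCCXCV = 2295
1102 - 1065 = 37
37 + 2295 = 2332

MMCCCXXXII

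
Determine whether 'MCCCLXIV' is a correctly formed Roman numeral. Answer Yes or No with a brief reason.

'MCCCLXIV': Check the rules: uses only the symbols I, V, X, L, C, D, M; no symbol is repeated more than three times in a row; V, L and D each appear at most once; the only place a smaller symbol precedes a larger one is the allowed subtractive pair IV, the symbol right after such a pair (if any) is smaller than the pair's first symbol, and otherwise the values never increase from left to right. Value: M (1000) + C (100) + C (100) + C (100) + L (50) + X (10) + IV (4) = 1364. So it is a valid standard Roman numeral.

Yes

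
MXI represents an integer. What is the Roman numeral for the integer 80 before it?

MXI = 1011
1011 - 80 = 931

CMXXXI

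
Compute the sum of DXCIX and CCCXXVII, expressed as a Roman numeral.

DXCIX = 599
CCCXXVII = 327
599 + 327 = 926

CMXXVI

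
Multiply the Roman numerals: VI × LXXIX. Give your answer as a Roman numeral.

VI = 6
LXXIX = 79
6 × 79 = 474

CDLXXIV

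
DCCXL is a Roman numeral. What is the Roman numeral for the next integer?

DCCXL = 740; next is 741

DCCXLI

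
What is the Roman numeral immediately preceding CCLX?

CCLX = 260; previous is 259

CCLIX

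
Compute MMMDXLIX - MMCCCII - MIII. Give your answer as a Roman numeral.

MMMDXLIX = 3549, MMCCCII = 2302, MIII = 1003
3549 - 2302 = 1247
1247 - 1003 = 244

CCXLIV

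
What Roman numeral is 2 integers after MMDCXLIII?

MMDCXLIII = 2643
2643 + 2 = 2645

MMDCXLV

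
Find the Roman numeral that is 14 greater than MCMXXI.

MCMXXI = 1921
1921 + 14 = 1935

MCMXXXV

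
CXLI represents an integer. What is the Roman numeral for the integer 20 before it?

CXLI = 141
141 - 20 = 121

CXXI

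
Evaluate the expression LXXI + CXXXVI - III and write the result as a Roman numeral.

LXXI = 71, CXXXVI = 136, III = 3
71 + 136 = 207
207 - 3 = 204

CCIV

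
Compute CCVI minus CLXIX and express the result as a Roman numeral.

CCVI = 206
CLXIX = 169
206 - 169 = 37

XXXVII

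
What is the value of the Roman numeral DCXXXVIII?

DCXXXVIII: D=500, C=100, X=10, X=10, X=10, V=5, I=1, I=1, I=1
500 + 100 + 10 + 10 + 10 + 5 + 1 + 1 + 1 = 638

638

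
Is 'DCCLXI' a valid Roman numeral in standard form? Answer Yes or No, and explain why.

'DCCLXI': Check the rules: uses only the symbols I, V, X, L, C, D, M; no symbol is repeated more than three times in a row; V, L and D each appear at most once; no smaller symbol precedes a larger one (values never increase from left to right). Value: D (500) + C (100) + C (100) + L (50) + X (10) + I (1) = 761. So it is a valid standard Roman numeral.

Yes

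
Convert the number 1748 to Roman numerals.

Convert 1748 to Roman numerals:
  1748 contains 1×1000 (M)
  748 contains 1×500 (D)
  248 contains 2×100 (CC)
  48 contains 1×40 (XL)
  8 contains 1×5 (V)
  3 contains 3×1 (III)

MDCCXLVIII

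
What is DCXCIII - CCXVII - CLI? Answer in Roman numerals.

DCXCIII = 693, CCXVII = 217, CLI = 151
693 - 217 = 476
476 - 151 = 325

CCCXXV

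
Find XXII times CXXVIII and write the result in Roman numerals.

XXII = 22
CXXVIII = 128
22 × 128 = 2816

MMDCCCXVI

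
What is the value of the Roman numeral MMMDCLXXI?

MMMDCLXXI: M=1000, M=1000, M=1000, D=500, C=100, L=50, X=10, X=10, I=1
1000 + 1000 + 1000 + 500 + 100 + 50 + 10 + 10 + 1 = 3671

3671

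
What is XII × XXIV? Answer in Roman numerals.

XII = 12
XXIV = 24
12 × 24 = 288

CCLXXXVIII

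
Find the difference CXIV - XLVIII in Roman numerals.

CXIV = 114
XLVIII = 48
114 - 48 = 66

LXVI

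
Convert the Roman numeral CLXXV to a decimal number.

CLXXV: C=100, L=50, X=10, X=10, V=5
100 + 50 + 10 + 10 + 5 = 175

175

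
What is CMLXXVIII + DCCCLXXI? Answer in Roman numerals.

CMLXXVIII = 978
DCCCLXXI = 871
978 + 871 = 1849

MDCCCXLIX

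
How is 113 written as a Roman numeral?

Convert 113 to Roman numerals:
  113 contains 1×100 (C)
  13 contains 1×10 (X)
  3 contains 3×1 (III)

CXIII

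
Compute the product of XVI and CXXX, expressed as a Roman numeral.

XVI = 16
CXXX = 130
16 × 130 = 2080

MMLXXX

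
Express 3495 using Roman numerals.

Convert 3495 to Roman numerals:
  3495 contains 3×1000 (MMM)
  495 contains 1×400 (CD)
  95 contains 1×90 (XC)
  5 contains 1×5 (V)

MMMCDXCV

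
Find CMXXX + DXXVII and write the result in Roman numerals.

CMXXX = 930
DXXVII = 527
930 + 527 = 1457

MCDLVII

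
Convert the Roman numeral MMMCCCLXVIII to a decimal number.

MMMCCCLXVIII: M=1000, M=1000, M=1000, C=100, C=100, C=100, L=50, X=10, V=5, I=1, I=1, I=1
1000 + 1000 + 1000 + 100 + 100 + 100 + 50 + 10 + 5 + 1 + 1 + 1 = 3368

3368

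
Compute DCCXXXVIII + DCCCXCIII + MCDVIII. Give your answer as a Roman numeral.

DCCXXXVIII = 738, DCCCXCIII = 893, MCDVIII = 1408
738 + 893 = 1631
1631 + 1408 = 3039

MMMXXXIX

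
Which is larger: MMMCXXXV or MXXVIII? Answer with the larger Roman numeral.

MMMCXXXV = 3135
MXXVIII = 1028
3135 is larger

MMMCXXXV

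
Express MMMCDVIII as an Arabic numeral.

MMMCDVIII: M=1000, M=1000, M=1000, CD=400, V=5, I=1, I=1, I=1
1000 + 1000 + 1000 + 400 + 5 + 1 + 1 + 1 = 3408

3408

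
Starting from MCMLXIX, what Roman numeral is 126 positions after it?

MCMLXIX = 1969
1969 + 126 = 2095

MMXCV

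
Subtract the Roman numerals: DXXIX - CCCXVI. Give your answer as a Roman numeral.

DXXIX = 529
CCCXVI = 316
529 - 316 = 213

CCXIII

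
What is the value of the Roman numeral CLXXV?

CLXXV: C=100, L=50, X=10, X=10, V=5
100 + 50 + 10 + 10 + 5 = 175

175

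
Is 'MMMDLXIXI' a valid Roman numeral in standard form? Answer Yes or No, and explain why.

'MMMDLXIXI': I cannot come right after the subtractive pair IX: once I is subtracted in IX, the next symbol must be smaller than I

No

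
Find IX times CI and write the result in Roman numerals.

IX = 9
CI = 101
9 × 101 = 909

CMIX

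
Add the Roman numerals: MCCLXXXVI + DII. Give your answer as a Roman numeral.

MCCLXXXVI = 1286
DII = 502
1286 + 502 = 1788

MDCCLXXXVIII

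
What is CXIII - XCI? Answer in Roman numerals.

CXIII = 113
XCI = 91
113 - 91 = 22

XXII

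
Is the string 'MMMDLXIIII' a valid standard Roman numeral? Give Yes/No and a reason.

'MMMDLXIIII': More than 3 consecutive I's

No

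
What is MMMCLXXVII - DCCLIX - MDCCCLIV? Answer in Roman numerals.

MMMCLXXVII = 3177, DCCLIX = 759, MDCCCLIV = 1854
3177 - 759 = 2418
2418 - 1854 = 564

DLXIV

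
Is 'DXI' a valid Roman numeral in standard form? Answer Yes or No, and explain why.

'DXI': Check the rules: uses only the symbols I, V, X, L, C, D, M; no symbol is repeated more than three times in a row; V, L and D each appear at most once; no smaller symbol precedes a larger one (values never increase from left to right). Value: D (500) + X (10) + I (1) = 511. So it is a valid standard Roman numeral.

Yes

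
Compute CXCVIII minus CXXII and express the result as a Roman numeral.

CXCVIII = 198
CXXII = 122
198 - 122 = 76

LXXVI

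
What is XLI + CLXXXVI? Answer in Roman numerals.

XLI = 41
CLXXXVI = 186
41 + 186 = 227

CCXXVII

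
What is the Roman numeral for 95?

Convert 95 to Roman numerals:
  95 contains 1×90 (XC)
  5 contains 1×5 (V)

XCV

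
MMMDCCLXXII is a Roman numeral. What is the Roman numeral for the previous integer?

MMMDCCLXXII = 3772, so the previous integer is 3772 - 1 = 3771

MMMDCCLXXI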